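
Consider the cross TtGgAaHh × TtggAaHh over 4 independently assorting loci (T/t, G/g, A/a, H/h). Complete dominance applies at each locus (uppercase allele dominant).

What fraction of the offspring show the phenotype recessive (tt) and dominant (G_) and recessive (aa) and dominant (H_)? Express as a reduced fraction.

TtGgAaHh gametes: TGAH×1, TGAh×1, TGaH×1, TGah×1, TgAH×1, TgAh×1, TgaH×1, Tgah×1, tGAH×1, tGAh×1, tGaH×1, tGah×1, tgAH×1, tgAh×1, tgaH×1, tgah×1
TtggAaHh gametes: TgAH×2, TgAh×2, TgaH×2, Tgah×2, tgAH×2, tgAh×2, tgaH×2, tgah×2
TtGgAaHh×TtggAaHh grid (16·16=256): TTGgAAHH=2 TTGgAAHh=4 TTGgAAhh=2 TTGgAaHH=4 TTGgAaHh=8 TTGgAahh=4 TTGgaaHH=2 TTGgaaHh=4 TTGgaahh=2 TTggAAHH=2 TTggAAHh=4 TTggAAhh=2 TTggAaHH=4 TTggAaHh=8 TTggAahh=4 TTggaaHH=2 TTggaaHh=4 TTggaahh=2 TtGgAAHH=4 TtGgAAHh=8 TtGgAAhh=4 TtGgAaHH=8 TtGgAaHh=16 TtGgAahh=8 TtGgaaHH=4 TtGgaaHh=8 TtGgaahh=4 TtggAAHH=4 TtggAAHh=8 TtggAAhh=4 TtggAaHH=8 TtggAaHh=16 TtggAahh=8 TtggaaHH=4 TtggaaHh=8 Ttggaahh=4 ttGgAAHH=2 ttGgAAHh=4 ttGgAAhh=2 ttGgAaHH=4 ttGgAaHh=8 ttGgAahh=4 ttGgaaHH=2 ttGgaaHh=4 ttGgaahh=2 ttggAAHH=2 ttggAAHh=4 ttggAAhh=2 ttggAaHH=4 ttggAaHh=8 ttggAahh=4 ttggaaHH=2 ttggaaHh=4 ttggaahh=2
tt G_ aa H_ hits 6/256; gcd=2; 6÷2/256÷2 = 3/128

P(tt G_ aa H_) = 3/128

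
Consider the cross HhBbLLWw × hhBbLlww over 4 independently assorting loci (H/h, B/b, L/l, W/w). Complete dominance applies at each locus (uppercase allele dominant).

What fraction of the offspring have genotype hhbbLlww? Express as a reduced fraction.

P(hhbbLlww) = 1/32

HhBbLLWw gametes: HBLW×2, HBLw×2, HbLW×2, HbLw×2, hBLW×2, hBLw×2, hbLW×2, hbLw×2
hhBbLlww gametes: hBLw×4, hBlw×4, hbLw×4, hblw×4
HhBbLLWw×hhBbLlww grid (16·16=256): HhBBLLWw=8 HhBBLLww=8 HhBBLlWw=8 HhBBLlww=8 HhBbLLWw=16 HhBbLLww=16 HhBbLlWw=16 HhBbLlww=16 HhbbLLWw=8 HhbbLLww=8 HhbbLlWw=8 HhbbLlww=8 hhBBLLWw=8 hhBBLLww=8 hhBBLlWw=8 hhBBLlww=8 hhBbLLWw=16 hhBbLLww=16 hhBbLlWw=16 hhBbLlww=16 hhbbLLWw=8 hhbbLLww=8 hhbbLlWw=8 hhbbLlww=8
hhbbLlww hits 8/256; gcd=8; 8÷8/256÷8 = 1/32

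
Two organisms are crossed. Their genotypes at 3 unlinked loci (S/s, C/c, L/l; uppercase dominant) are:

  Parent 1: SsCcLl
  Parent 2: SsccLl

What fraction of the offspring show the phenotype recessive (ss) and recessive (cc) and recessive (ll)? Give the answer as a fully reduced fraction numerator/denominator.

P(ss cc ll) = 1/32

SsCcLl gametes: SCL×1, SCl×1, ScL×1, Scl×1, sCL×1, sCl×1, scL×1, scl×1
SsccLl gametes: ScL×2, Scl×2, scL×2, scl×2
SsCcLl×SsccLl grid (8·8=64): SSCcLL=2 SSCcLl=4 SSCcll=2 SSccLL=2 SSccLl=4 SSccll=2 SsCcLL=4 SsCcLl=8 SsCcll=4 SsccLL=4 SsccLl=8 Ssccll=4 ssCcLL=2 ssCcLl=4 ssCcll=2 ssccLL=2 ssccLl=4 ssccll=2
ss cc ll hits 2/64; gcd=2; 2÷2/64÷2 = 1/32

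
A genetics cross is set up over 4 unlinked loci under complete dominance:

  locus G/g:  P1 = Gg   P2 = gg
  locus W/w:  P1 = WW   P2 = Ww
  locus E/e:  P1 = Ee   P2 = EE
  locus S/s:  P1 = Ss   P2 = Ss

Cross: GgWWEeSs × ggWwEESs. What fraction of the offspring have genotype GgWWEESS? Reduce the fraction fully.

P(GgWWEESS) = 1/32

GgWWEeSs gametes: GWES×2, GWEs×2, GWeS×2, GWes×2, gWES×2, gWEs×2, gWeS×2, gWes×2
ggWwEESs gametes: gWES×4, gWEs×4, gwES×4, gwEs×4
GgWWEeSs×ggWwEESs grid (16·16=256): GgWWEESS=8 GgWWEESs=16 GgWWEEss=8 GgWWEeSS=8 GgWWEeSs=16 GgWWEess=8 GgWwEESS=8 GgWwEESs=16 GgWwEEss=8 GgWwEeSS=8 GgWwEeSs=16 GgWwEess=8 ggWWEESS=8 ggWWEESs=16 ggWWEEss=8 ggWWEeSS=8 ggWWEeSs=16 ggWWEess=8 ggWwEESS=8 ggWwEESs=16 ggWwEEss=8 ggWwEeSS=8 ggWwEeSs=16 ggWwEess=8
GgWWEESS hits 8/256; gcd=8; 8÷8/256÷8 = 1/32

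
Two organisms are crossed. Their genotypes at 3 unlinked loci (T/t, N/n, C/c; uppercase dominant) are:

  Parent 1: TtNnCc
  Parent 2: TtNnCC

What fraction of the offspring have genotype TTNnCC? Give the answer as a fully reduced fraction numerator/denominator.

TtNnCc gametes: TNC×1, TNc×1, TnC×1, Tnc×1, tNC×1, tNc×1, tnC×1, tnc×1
TtNnCC gametes: TNC×2, TnC×2, tNC×2, tnC×2
TtNnCc×TtNnCC grid (8·8=64): TTNNCC=2 TTNNCc=2 TTNnCC=4 TTNnCc=4 TTnnCC=2 TTnnCc=2 TtNNCC=4 TtNNCc=4 TtNnCC=8 TtNnCc=8 TtnnCC=4 TtnnCc=4 ttNNCC=2 ttNNCc=2 ttNnCC=4 ttNnCc=4 ttnnCC=2 ttnnCc=2
TTNnCC hits 4/64; gcd=4; 4÷4/64÷4 = 1/16

P(TTNnCC) = 1/16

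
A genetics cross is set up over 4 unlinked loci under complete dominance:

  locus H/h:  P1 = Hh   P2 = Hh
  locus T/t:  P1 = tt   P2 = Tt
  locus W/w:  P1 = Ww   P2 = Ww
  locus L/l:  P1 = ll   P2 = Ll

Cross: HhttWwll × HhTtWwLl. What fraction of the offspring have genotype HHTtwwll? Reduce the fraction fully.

HhttWwll gametes: HtWl×4, Htwl×4, htWl×4, htwl×4
HhTtWwLl gametes: HTWL×1, HTWl×1, HTwL×1, HTwl×1, HtWL×1, HtWl×1, HtwL×1, Htwl×1, hTWL×1, hTWl×1, hTwL×1, hTwl×1, htWL×1, htWl×1, htwL×1, htwl×1
HhttWwll×HhTtWwLl grid (16·16=256): HHTtWWLl=4 HHTtWWll=4 HHTtWwLl=8 HHTtWwll=8 HHTtwwLl=4 HHTtwwll=4 HHttWWLl=4 HHttWWll=4 HHttWwLl=8 HHttWwll=8 HHttwwLl=4 HHttwwll=4 HhTtWWLl=8 HhTtWWll=8 HhTtWwLl=16 HhTtWwll=16 HhTtwwLl=8 HhTtwwll=8 HhttWWLl=8 HhttWWll=8 HhttWwLl=16 HhttWwll=16 HhttwwLl=8 Hhttwwll=8 hhTtWWLl=4 hhTtWWll=4 hhTtWwLl=8 hhTtWwll=8 hhTtwwLl=4 hhTtwwll=4 hhttWWLl=4 hhttWWll=4 hhttWwLl=8 hhttWwll=8 hhttwwLl=4 hhttwwll=4
HHTtwwll hits 4/256; gcd=4; 4÷4/256÷4 = 1/64

P(HHTtwwll) = 1/64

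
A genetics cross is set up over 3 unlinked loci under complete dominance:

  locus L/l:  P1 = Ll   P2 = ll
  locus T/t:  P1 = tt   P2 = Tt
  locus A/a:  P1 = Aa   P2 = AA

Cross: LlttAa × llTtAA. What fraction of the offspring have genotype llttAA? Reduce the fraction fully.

LlttAa gametes: LtA×2, Lta×2, ltA×2, lta×2
llTtAA gametes: lTA×4, ltA×4
LlttAa×llTtAA grid (8·8=64): LlTtAA=8 LlTtAa=8 LlttAA=8 LlttAa=8 llTtAA=8 llTtAa=8 llttAA=8 llttAa=8
llttAA hits 8/64; gcd=8; 8÷8/64÷8 = 1/8

P(llttAA) = 1/8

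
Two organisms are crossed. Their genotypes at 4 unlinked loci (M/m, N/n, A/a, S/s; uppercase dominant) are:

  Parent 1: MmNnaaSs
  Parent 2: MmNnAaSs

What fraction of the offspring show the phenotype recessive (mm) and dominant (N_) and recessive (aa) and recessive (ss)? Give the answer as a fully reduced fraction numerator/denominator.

P(mm N_ aa ss) = 3/128

MmNnaaSs gametes: MNaS×2, MNas×2, MnaS×2, Mnas×2, mNaS×2, mNas×2, mnaS×2, mnas×2
MmNnAaSs gametes: MNAS×1, MNAs×1, MNaS×1, MNas×1, MnAS×1, MnAs×1, MnaS×1, Mnas×1, mNAS×1, mNAs×1, mNaS×1, mNas×1, mnAS×1, mnAs×1, mnaS×1, mnas×1
MmNnaaSs×MmNnAaSs grid (16·16=256): MMNNAaSS=2 MMNNAaSs=4 MMNNAass=2 MMNNaaSS=2 MMNNaaSs=4 MMNNaass=2 MMNnAaSS=4 MMNnAaSs=8 MMNnAass=4 MMNnaaSS=4 MMNnaaSs=8 MMNnaass=4 MMnnAaSS=2 MMnnAaSs=4 MMnnAass=2 MMnnaaSS=2 MMnnaaSs=4 MMnnaass=2 MmNNAaSS=4 MmNNAaSs=8 MmNNAass=4 MmNNaaSS=4 MmNNaaSs=8 MmNNaass=4 MmNnAaSS=8 MmNnAaSs=16 MmNnAass=8 MmNnaaSS=8 MmNnaaSs=16 MmNnaass=8 MmnnAaSS=4 MmnnAaSs=8 MmnnAass=4 MmnnaaSS=4 MmnnaaSs=8 Mmnnaass=4 mmNNAaSS=2 mmNNAaSs=4 mmNNAass=2 mmNNaaSS=2 mmNNaaSs=4 mmNNaass=2 mmNnAaSS=4 mmNnAaSs=8 mmNnAass=4 mmNnaaSS=4 mmNnaaSs=8 mmNnaass=4 mmnnAaSS=2 mmnnAaSs=4 mmnnAass=2 mmnnaaSS=2 mmnnaaSs=4 mmnnaass=2
mm N_ aa ss hits 6/256; gcd=2; 6÷2/256÷2 = 3/128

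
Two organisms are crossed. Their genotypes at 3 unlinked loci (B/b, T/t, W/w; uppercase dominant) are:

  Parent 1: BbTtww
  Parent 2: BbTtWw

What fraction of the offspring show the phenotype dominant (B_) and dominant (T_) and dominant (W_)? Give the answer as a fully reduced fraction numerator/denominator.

P(B_ T_ W_) = 9/32

BbTtww gametes: BTw×2, Btw×2, bTw×2, btw×2
BbTtWw gametes: BTW×1, BTw×1, BtW×1, Btw×1, bTW×1, bTw×1, btW×1, btw×1
BbTtww×BbTtWw grid (8·8=64): BBTTWw=2 BBTTww=2 BBTtWw=4 BBTtww=4 BBttWw=2 BBttww=2 BbTTWw=4 BbTTww=4 BbTtWw=8 BbTtww=8 BbttWw=4 Bbttww=4 bbTTWw=2 bbTTww=2 bbTtWw=4 bbTtww=4 bbttWw=2 bbttww=2
B_ T_ W_ hits 18/64; gcd=2; 18÷2/64÷2 = 9/32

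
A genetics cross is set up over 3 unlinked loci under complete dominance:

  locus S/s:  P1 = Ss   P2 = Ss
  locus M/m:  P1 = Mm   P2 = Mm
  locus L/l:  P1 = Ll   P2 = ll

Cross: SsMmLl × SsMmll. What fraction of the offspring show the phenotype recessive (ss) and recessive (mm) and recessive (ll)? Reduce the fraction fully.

SsMmLl gametes: SML×1, SMl×1, SmL×1, Sml×1, sML×1, sMl×1, smL×1, sml×1
SsMmll gametes: SMl×2, Sml×2, sMl×2, sml×2
SsMmLl×SsMmll grid (8·8=64): SSMMLl=2 SSMMll=2 SSMmLl=4 SSMmll=4 SSmmLl=2 SSmmll=2 SsMMLl=4 SsMMll=4 SsMmLl=8 SsMmll=8 SsmmLl=4 Ssmmll=4 ssMMLl=2 ssMMll=2 ssMmLl=4 ssMmll=4 ssmmLl=2 ssmmll=2
ss mm ll hits 2/64; gcd=2; 2÷2/64÷2 = 1/32

P(ss mm ll) = 1/32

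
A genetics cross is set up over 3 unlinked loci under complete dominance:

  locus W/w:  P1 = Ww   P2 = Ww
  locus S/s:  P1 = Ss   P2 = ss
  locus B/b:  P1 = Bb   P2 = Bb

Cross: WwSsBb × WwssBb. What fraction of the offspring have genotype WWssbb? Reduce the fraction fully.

WwSsBb gametes: WSB×1, WSb×1, WsB×1, Wsb×1, wSB×1, wSb×1, wsB×1, wsb×1
WwssBb gametes: WsB×2, Wsb×2, wsB×2, wsb×2
WwSsBb×WwssBb grid (8·8=64): WWSsBB=2 WWSsBb=4 WWSsbb=2 WWssBB=2 WWssBb=4 WWssbb=2 WwSsBB=4 WwSsBb=8 WwSsbb=4 WwssBB=4 WwssBb=8 Wwssbb=4 wwSsBB=2 wwSsBb=4 wwSsbb=2 wwssBB=2 wwssBb=4 wwssbb=2
WWssbb hits 2/64; gcd=2; 2÷2/64÷2 = 1/32

P(WWssbb) = 1/32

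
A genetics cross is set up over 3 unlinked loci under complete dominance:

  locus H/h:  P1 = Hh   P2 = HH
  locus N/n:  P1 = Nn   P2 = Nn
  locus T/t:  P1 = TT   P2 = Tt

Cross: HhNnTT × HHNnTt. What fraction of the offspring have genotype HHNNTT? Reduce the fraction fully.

P(HHNNTT) = 1/16

HhNnTT gametes: HNT×2, HnT×2, hNT×2, hnT×2
HHNnTt gametes: HNT×2, HNt×2, HnT×2, Hnt×2
HhNnTT×HHNnTt grid (8·8=64): HHNNTT=4 HHNNTt=4 HHNnTT=8 HHNnTt=8 HHnnTT=4 HHnnTt=4 HhNNTT=4 HhNNTt=4 HhNnTT=8 HhNnTt=8 HhnnTT=4 HhnnTt=4
HHNNTT hits 4/64; gcd=4; 4÷4/64÷4 = 1/16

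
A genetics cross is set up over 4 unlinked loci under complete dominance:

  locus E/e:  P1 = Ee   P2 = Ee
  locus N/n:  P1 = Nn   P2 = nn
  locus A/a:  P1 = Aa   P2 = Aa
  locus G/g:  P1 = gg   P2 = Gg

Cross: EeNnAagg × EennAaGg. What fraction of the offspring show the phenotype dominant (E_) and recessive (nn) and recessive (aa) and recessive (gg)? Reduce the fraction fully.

EeNnAagg gametes: ENAg×2, ENag×2, EnAg×2, Enag×2, eNAg×2, eNag×2, enAg×2, enag×2
EennAaGg gametes: EnAG×2, EnAg×2, EnaG×2, Enag×2, enAG×2, enAg×2, enaG×2, enag×2
EeNnAagg×EennAaGg grid (16·16=256): EENnAAGg=4 EENnAAgg=4 EENnAaGg=8 EENnAagg=8 EENnaaGg=4 EENnaagg=4 EEnnAAGg=4 EEnnAAgg=4 EEnnAaGg=8 EEnnAagg=8 EEnnaaGg=4 EEnnaagg=4 EeNnAAGg=8 EeNnAAgg=8 EeNnAaGg=16 EeNnAagg=16 EeNnaaGg=8 EeNnaagg=8 EennAAGg=8 EennAAgg=8 EennAaGg=16 EennAagg=16 EennaaGg=8 Eennaagg=8 eeNnAAGg=4 eeNnAAgg=4 eeNnAaGg=8 eeNnAagg=8 eeNnaaGg=4 eeNnaagg=4 eennAAGg=4 eennAAgg=4 eennAaGg=8 eennAagg=8 eennaaGg=4 eennaagg=4
E_ nn aa gg hits 12/256; gcd=4; 12÷4/256÷4 = 3/64

P(E_ nn aa gg) = 3/64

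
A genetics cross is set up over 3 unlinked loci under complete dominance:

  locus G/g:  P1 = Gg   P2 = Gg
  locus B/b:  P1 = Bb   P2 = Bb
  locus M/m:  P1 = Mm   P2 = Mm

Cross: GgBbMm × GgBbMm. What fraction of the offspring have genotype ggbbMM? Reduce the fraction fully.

GgBbMm gametes: GBM×1, GBm×1, GbM×1, Gbm×1, gBM×1, gBm×1, gbM×1, gbm×1
GgBbMm gametes: GBM×1, GBm×1, GbM×1, Gbm×1, gBM×1, gBm×1, gbM×1, gbm×1
GgBbMm×GgBbMm grid (8·8=64): GGBBMM=1 GGBBMm=2 GGBBmm=1 GGBbMM=2 GGBbMm=4 GGBbmm=2 GGbbMM=1 GGbbMm=2 GGbbmm=1 GgBBMM=2 GgBBMm=4 GgBBmm=2 GgBbMM=4 GgBbMm=8 GgBbmm=4 GgbbMM=2 GgbbMm=4 Ggbbmm=2 ggBBMM=1 ggBBMm=2 ggBBmm=1 ggBbMM=2 ggBbMm=4 ggBbmm=2 ggbbMM=1 ggbbMm=2 ggbbmm=1
ggbbMM hits 1/64; gcd=1; 1÷1/64÷1 = 1/64

P(ggbbMM) = 1/64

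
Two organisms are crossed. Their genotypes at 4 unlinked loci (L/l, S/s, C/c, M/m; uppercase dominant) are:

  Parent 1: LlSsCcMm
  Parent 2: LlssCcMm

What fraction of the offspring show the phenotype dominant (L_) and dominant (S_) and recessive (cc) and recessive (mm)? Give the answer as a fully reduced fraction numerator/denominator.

P(L_ S_ cc mm) = 3/128

LlSsCcMm gametes: LSCM×1, LSCm×1, LScM×1, LScm×1, LsCM×1, LsCm×1, LscM×1, Lscm×1, lSCM×1, lSCm×1, lScM×1, lScm×1, lsCM×1, lsCm×1, lscM×1, lscm×1
LlssCcMm gametes: LsCM×2, LsCm×2, LscM×2, Lscm×2, lsCM×2, lsCm×2, lscM×2, lscm×2
LlSsCcMm×LlssCcMm grid (16·16=256): LLSsCCMM=2 LLSsCCMm=4 LLSsCCmm=2 LLSsCcMM=4 LLSsCcMm=8 LLSsCcmm=4 LLSsccMM=2 LLSsccMm=4 LLSsccmm=2 LLssCCMM=2 LLssCCMm=4 LLssCCmm=2 LLssCcMM=4 LLssCcMm=8 LLssCcmm=4 LLssccMM=2 LLssccMm=4 LLssccmm=2 LlSsCCMM=4 LlSsCCMm=8 LlSsCCmm=4 LlSsCcMM=8 LlSsCcMm=16 LlSsCcmm=8 LlSsccMM=4 LlSsccMm=8 LlSsccmm=4 LlssCCMM=4 LlssCCMm=8 LlssCCmm=4 LlssCcMM=8 LlssCcMm=16 LlssCcmm=8 LlssccMM=4 LlssccMm=8 Llssccmm=4 llSsCCMM=2 llSsCCMm=4 llSsCCmm=2 llSsCcMM=4 llSsCcMm=8 llSsCcmm=4 llSsccMM=2 llSsccMm=4 llSsccmm=2 llssCCMM=2 llssCCMm=4 llssCCmm=2 llssCcMM=4 llssCcMm=8 llssCcmm=4 llssccMM=2 llssccMm=4 llssccmm=2
L_ S_ cc mm hits 6/256; gcd=2; 6÷2/256÷2 = 3/128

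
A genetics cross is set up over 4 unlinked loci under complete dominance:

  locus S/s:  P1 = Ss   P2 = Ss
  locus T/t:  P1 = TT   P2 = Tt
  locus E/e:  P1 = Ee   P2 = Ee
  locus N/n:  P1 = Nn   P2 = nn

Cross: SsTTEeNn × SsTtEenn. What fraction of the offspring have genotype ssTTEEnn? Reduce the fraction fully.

SsTTEeNn gametes: STEN×2, STEn×2, STeN×2, STen×2, sTEN×2, sTEn×2, sTeN×2, sTen×2
SsTtEenn gametes: STEn×2, STen×2, StEn×2, Sten×2, sTEn×2, sTen×2, stEn×2, sten×2
SsTTEeNn×SsTtEenn grid (16·16=256): SSTTEENn=4 SSTTEEnn=4 SSTTEeNn=8 SSTTEenn=8 SSTTeeNn=4 SSTTeenn=4 SSTtEENn=4 SSTtEEnn=4 SSTtEeNn=8 SSTtEenn=8 SSTteeNn=4 SSTteenn=4 SsTTEENn=8 SsTTEEnn=8 SsTTEeNn=16 SsTTEenn=16 SsTTeeNn=8 SsTTeenn=8 SsTtEENn=8 SsTtEEnn=8 SsTtEeNn=16 SsTtEenn=16 SsTteeNn=8 SsTteenn=8 ssTTEENn=4 ssTTEEnn=4 ssTTEeNn=8 ssTTEenn=8 ssTTeeNn=4 ssTTeenn=4 ssTtEENn=4 ssTtEEnn=4 ssTtEeNn=8 ssTtEenn=8 ssTteeNn=4 ssTteenn=4
ssTTEEnn hits 4/256; gcd=4; 4÷4/256÷4 = 1/64

P(ssTTEEnn) = 1/64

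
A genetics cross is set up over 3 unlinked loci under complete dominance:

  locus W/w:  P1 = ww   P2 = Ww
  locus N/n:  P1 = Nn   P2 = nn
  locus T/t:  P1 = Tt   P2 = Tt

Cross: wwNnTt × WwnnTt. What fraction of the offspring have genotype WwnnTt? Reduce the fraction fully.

wwNnTt gametes: wNT×2, wNt×2, wnT×2, wnt×2
WwnnTt gametes: WnT×2, Wnt×2, wnT×2, wnt×2
wwNnTt×WwnnTt grid (8·8=64): WwNnTT=4 WwNnTt=8 WwNntt=4 WwnnTT=4 WwnnTt=8 Wwnntt=4 wwNnTT=4 wwNnTt=8 wwNntt=4 wwnnTT=4 wwnnTt=8 wwnntt=4
WwnnTt hits 8/64; gcd=8; 8÷8/64÷8 = 1/8

P(WwnnTt) = 1/8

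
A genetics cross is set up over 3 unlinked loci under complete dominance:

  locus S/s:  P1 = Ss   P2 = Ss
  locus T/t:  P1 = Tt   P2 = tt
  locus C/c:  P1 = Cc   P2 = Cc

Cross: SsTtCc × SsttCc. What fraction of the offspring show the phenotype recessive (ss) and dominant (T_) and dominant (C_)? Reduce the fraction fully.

P(ss T_ C_) = 3/32

SsTtCc gametes: STC×1, STc×1, StC×1, Stc×1, sTC×1, sTc×1, stC×1, stc×1
SsttCc gametes: StC×2, Stc×2, stC×2, stc×2
SsTtCc×SsttCc grid (8·8=64): SSTtCC=2 SSTtCc=4 SSTtcc=2 SSttCC=2 SSttCc=4 SSttcc=2 SsTtCC=4 SsTtCc=8 SsTtcc=4 SsttCC=4 SsttCc=8 Ssttcc=4 ssTtCC=2 ssTtCc=4 ssTtcc=2 ssttCC=2 ssttCc=4 ssttcc=2
ss T_ C_ hits 6/64; gcd=2; 6÷2/64÷2 = 3/32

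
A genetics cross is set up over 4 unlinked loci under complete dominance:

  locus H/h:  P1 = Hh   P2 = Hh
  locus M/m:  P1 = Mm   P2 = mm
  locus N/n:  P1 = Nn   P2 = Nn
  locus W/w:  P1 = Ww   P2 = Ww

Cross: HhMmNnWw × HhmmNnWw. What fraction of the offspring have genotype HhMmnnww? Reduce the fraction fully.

P(HhMmnnww) = 1/64

HhMmNnWw gametes: HMNW×1, HMNw×1, HMnW×1, HMnw×1, HmNW×1, HmNw×1, HmnW×1, Hmnw×1, hMNW×1, hMNw×1, hMnW×1, hMnw×1, hmNW×1, hmNw×1, hmnW×1, hmnw×1
HhmmNnWw gametes: HmNW×2, HmNw×2, HmnW×2, Hmnw×2, hmNW×2, hmNw×2, hmnW×2, hmnw×2
HhMmNnWw×HhmmNnWw grid (16·16=256): HHMmNNWW=2 HHMmNNWw=4 HHMmNNww=2 HHMmNnWW=4 HHMmNnWw=8 HHMmNnww=4 HHMmnnWW=2 HHMmnnWw=4 HHMmnnww=2 HHmmNNWW=2 HHmmNNWw=4 HHmmNNww=2 HHmmNnWW=4 HHmmNnWw=8 HHmmNnww=4 HHmmnnWW=2 HHmmnnWw=4 HHmmnnww=2 HhMmNNWW=4 HhMmNNWw=8 HhMmNNww=4 HhMmNnWW=8 HhMmNnWw=16 HhMmNnww=8 HhMmnnWW=4 HhMmnnWw=8 HhMmnnww=4 HhmmNNWW=4 HhmmNNWw=8 HhmmNNww=4 HhmmNnWW=8 HhmmNnWw=16 HhmmNnww=8 HhmmnnWW=4 HhmmnnWw=8 Hhmmnnww=4 hhMmNNWW=2 hhMmNNWw=4 hhMmNNww=2 hhMmNnWW=4 hhMmNnWw=8 hhMmNnww=4 hhMmnnWW=2 hhMmnnWw=4 hhMmnnww=2 hhmmNNWW=2 hhmmNNWw=4 hhmmNNww=2 hhmmNnWW=4 hhmmNnWw=8 hhmmNnww=4 hhmmnnWW=2 hhmmnnWw=4 hhmmnnww=2
HhMmnnww hits 4/256; gcd=4; 4÷4/256÷4 = 1/64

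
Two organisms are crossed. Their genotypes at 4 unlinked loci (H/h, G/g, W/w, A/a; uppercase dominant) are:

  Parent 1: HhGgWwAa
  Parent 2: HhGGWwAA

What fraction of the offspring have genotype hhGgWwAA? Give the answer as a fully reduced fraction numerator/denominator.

P(hhGgWwAA) = 1/32

HhGgWwAa gametes: HGWA×1, HGWa×1, HGwA×1, HGwa×1, HgWA×1, HgWa×1, HgwA×1, Hgwa×1, hGWA×1, hGWa×1, hGwA×1, hGwa×1, hgWA×1, hgWa×1, hgwA×1, hgwa×1
HhGGWwAA gametes: HGWA×4, HGwA×4, hGWA×4, hGwA×4
HhGgWwAa×HhGGWwAA grid (16·16=256): HHGGWWAA=4 HHGGWWAa=4 HHGGWwAA=8 HHGGWwAa=8 HHGGwwAA=4 HHGGwwAa=4 HHGgWWAA=4 HHGgWWAa=4 HHGgWwAA=8 HHGgWwAa=8 HHGgwwAA=4 HHGgwwAa=4 HhGGWWAA=8 HhGGWWAa=8 HhGGWwAA=16 HhGGWwAa=16 HhGGwwAA=8 HhGGwwAa=8 HhGgWWAA=8 HhGgWWAa=8 HhGgWwAA=16 HhGgWwAa=16 HhGgwwAA=8 HhGgwwAa=8 hhGGWWAA=4 hhGGWWAa=4 hhGGWwAA=8 hhGGWwAa=8 hhGGwwAA=4 hhGGwwAa=4 hhGgWWAA=4 hhGgWWAa=4 hhGgWwAA=8 hhGgWwAa=8 hhGgwwAA=4 hhGgwwAa=4
hhGgWwAA hits 8/256; gcd=8; 8÷8/256÷8 = 1/32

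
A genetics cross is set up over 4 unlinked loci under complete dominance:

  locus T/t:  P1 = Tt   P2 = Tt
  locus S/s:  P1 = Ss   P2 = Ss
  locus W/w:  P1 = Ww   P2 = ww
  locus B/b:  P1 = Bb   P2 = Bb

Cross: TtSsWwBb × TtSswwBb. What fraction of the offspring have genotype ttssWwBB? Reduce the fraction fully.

P(ttssWwBB) = 1/128

TtSsWwBb gametes: TSWB×1, TSWb×1, TSwB×1, TSwb×1, TsWB×1, TsWb×1, TswB×1, Tswb×1, tSWB×1, tSWb×1, tSwB×1, tSwb×1, tsWB×1, tsWb×1, tswB×1, tswb×1
TtSswwBb gametes: TSwB×2, TSwb×2, TswB×2, Tswb×2, tSwB×2, tSwb×2, tswB×2, tswb×2
TtSsWwBb×TtSswwBb grid (16·16=256): TTSSWwBB=2 TTSSWwBb=4 TTSSWwbb=2 TTSSwwBB=2 TTSSwwBb=4 TTSSwwbb=2 TTSsWwBB=4 TTSsWwBb=8 TTSsWwbb=4 TTSswwBB=4 TTSswwBb=8 TTSswwbb=4 TTssWwBB=2 TTssWwBb=4 TTssWwbb=2 TTsswwBB=2 TTsswwBb=4 TTsswwbb=2 TtSSWwBB=4 TtSSWwBb=8 TtSSWwbb=4 TtSSwwBB=4 TtSSwwBb=8 TtSSwwbb=4 TtSsWwBB=8 TtSsWwBb=16 TtSsWwbb=8 TtSswwBB=8 TtSswwBb=16 TtSswwbb=8 TtssWwBB=4 TtssWwBb=8 TtssWwbb=4 TtsswwBB=4 TtsswwBb=8 Ttsswwbb=4 ttSSWwBB=2 ttSSWwBb=4 ttSSWwbb=2 ttSSwwBB=2 ttSSwwBb=4 ttSSwwbb=2 ttSsWwBB=4 ttSsWwBb=8 ttSsWwbb=4 ttSswwBB=4 ttSswwBb=8 ttSswwbb=4 ttssWwBB=2 ttssWwBb=4 ttssWwbb=2 ttsswwBB=2 ttsswwBb=4 ttsswwbb=2
ttssWwBB hits 2/256; gcd=2; 2÷2/256÷2 = 1/128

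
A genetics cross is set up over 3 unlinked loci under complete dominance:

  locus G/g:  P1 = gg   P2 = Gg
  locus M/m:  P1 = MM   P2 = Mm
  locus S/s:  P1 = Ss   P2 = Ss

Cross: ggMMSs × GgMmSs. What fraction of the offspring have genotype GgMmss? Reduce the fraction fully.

P(GgMmss) = 1/16

ggMMSs gametes: gMS×4, gMs×4
GgMmSs gametes: GMS×1, GMs×1, GmS×1, Gms×1, gMS×1, gMs×1, gmS×1, gms×1
ggMMSs×GgMmSs grid (8·8=64): GgMMSS=4 GgMMSs=8 GgMMss=4 GgMmSS=4 GgMmSs=8 GgMmss=4 ggMMSS=4 ggMMSs=8 ggMMss=4 ggMmSS=4 ggMmSs=8 ggMmss=4
GgMmss hits 4/64; gcd=4; 4÷4/64÷4 = 1/16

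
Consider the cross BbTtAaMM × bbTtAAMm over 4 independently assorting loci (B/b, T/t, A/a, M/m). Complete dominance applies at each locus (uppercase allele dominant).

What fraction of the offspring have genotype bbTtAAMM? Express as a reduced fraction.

P(bbTtAAMM) = 1/16

BbTtAaMM gametes: BTAM×2, BTaM×2, BtAM×2, BtaM×2, bTAM×2, bTaM×2, btAM×2, btaM×2
bbTtAAMm gametes: bTAM×4, bTAm×4, btAM×4, btAm×4
BbTtAaMM×bbTtAAMm grid (16·16=256): BbTTAAMM=8 BbTTAAMm=8 BbTTAaMM=8 BbTTAaMm=8 BbTtAAMM=16 BbTtAAMm=16 BbTtAaMM=16 BbTtAaMm=16 BbttAAMM=8 BbttAAMm=8 BbttAaMM=8 BbttAaMm=8 bbTTAAMM=8 bbTTAAMm=8 bbTTAaMM=8 bbTTAaMm=8 bbTtAAMM=16 bbTtAAMm=16 bbTtAaMM=16 bbTtAaMm=16 bbttAAMM=8 bbttAAMm=8 bbttAaMM=8 bbttAaMm=8
bbTtAAMM hits 16/256; gcd=16; 16÷16/256÷16 = 1/16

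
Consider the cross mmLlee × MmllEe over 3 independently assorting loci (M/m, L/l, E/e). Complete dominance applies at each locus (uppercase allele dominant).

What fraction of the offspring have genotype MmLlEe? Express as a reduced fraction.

mmLlee gametes: mLe×4, mle×4
MmllEe gametes: MlE×2, Mle×2, mlE×2, mle×2
mmLlee×MmllEe grid (8·8=64): MmLlEe=8 MmLlee=8 MmllEe=8 Mmllee=8 mmLlEe=8 mmLlee=8 mmllEe=8 mmllee=8
MmLlEe hits 8/64; gcd=8; 8÷8/64÷8 = 1/8

P(MmLlEe) = 1/8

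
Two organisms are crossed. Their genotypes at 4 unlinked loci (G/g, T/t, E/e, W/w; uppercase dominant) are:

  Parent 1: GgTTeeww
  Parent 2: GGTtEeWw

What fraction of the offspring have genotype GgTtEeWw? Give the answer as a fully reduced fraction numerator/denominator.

P(GgTtEeWw) = 1/16

GgTTeeww gametes: GTew×8, gTew×8
GGTtEeWw gametes: GTEW×2, GTEw×2, GTeW×2, GTew×2, GtEW×2, GtEw×2, GteW×2, Gtew×2
GgTTeeww×GGTtEeWw grid (16·16=256): GGTTEeWw=16 GGTTEeww=16 GGTTeeWw=16 GGTTeeww=16 GGTtEeWw=16 GGTtEeww=16 GGTteeWw=16 GGTteeww=16 GgTTEeWw=16 GgTTEeww=16 GgTTeeWw=16 GgTTeeww=16 GgTtEeWw=16 GgTtEeww=16 GgTteeWw=16 GgTteeww=16
GgTtEeWw hits 16/256; gcd=16; 16÷16/256÷16 = 1/16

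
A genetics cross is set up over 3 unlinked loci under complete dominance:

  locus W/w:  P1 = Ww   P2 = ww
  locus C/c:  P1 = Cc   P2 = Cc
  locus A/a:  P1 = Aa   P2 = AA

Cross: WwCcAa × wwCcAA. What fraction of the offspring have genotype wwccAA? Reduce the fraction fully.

WwCcAa gametes: WCA×1, WCa×1, WcA×1, Wca×1, wCA×1, wCa×1, wcA×1, wca×1
wwCcAA gametes: wCA×4, wcA×4
WwCcAa×wwCcAA grid (8·8=64): WwCCAA=4 WwCCAa=4 WwCcAA=8 WwCcAa=8 WwccAA=4 WwccAa=4 wwCCAA=4 wwCCAa=4 wwCcAA=8 wwCcAa=8 wwccAA=4 wwccAa=4
wwccAA hits 4/64; gcd=4; 4÷4/64÷4 = 1/16

P(wwccAA) = 1/16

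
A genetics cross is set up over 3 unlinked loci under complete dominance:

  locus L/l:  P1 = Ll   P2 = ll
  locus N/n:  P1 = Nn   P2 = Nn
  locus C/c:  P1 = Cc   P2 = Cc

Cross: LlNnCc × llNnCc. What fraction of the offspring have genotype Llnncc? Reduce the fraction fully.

P(Llnncc) = 1/32

LlNnCc gametes: LNC×1, LNc×1, LnC×1, Lnc×1, lNC×1, lNc×1, lnC×1, lnc×1
llNnCc gametes: lNC×2, lNc×2, lnC×2, lnc×2
LlNnCc×llNnCc grid (8·8=64): LlNNCC=2 LlNNCc=4 LlNNcc=2 LlNnCC=4 LlNnCc=8 LlNncc=4 LlnnCC=2 LlnnCc=4 Llnncc=2 llNNCC=2 llNNCc=4 llNNcc=2 llNnCC=4 llNnCc=8 llNncc=4 llnnCC=2 llnnCc=4 llnncc=2
Llnncc hits 2/64; gcd=2; 2÷2/64÷2 = 1/32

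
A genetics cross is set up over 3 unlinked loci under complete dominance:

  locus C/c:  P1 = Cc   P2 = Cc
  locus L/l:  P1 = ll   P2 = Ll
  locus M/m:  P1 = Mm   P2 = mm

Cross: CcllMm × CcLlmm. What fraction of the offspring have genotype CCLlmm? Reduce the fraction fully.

CcllMm gametes: ClM×2, Clm×2, clM×2, clm×2
CcLlmm gametes: CLm×2, Clm×2, cLm×2, clm×2
CcllMm×CcLlmm grid (8·8=64): CCLlMm=4 CCLlmm=4 CCllMm=4 CCllmm=4 CcLlMm=8 CcLlmm=8 CcllMm=8 Ccllmm=8 ccLlMm=4 ccLlmm=4 ccllMm=4 ccllmm=4
CCLlmm hits 4/64; gcd=4; 4÷4/64÷4 = 1/16

P(CCLlmm) = 1/16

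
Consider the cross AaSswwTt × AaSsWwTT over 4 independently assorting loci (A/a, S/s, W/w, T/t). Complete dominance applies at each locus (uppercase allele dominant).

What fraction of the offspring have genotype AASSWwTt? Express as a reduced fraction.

P(AASSWwTt) = 1/64

AaSswwTt gametes: ASwT×2, ASwt×2, AswT×2, Aswt×2, aSwT×2, aSwt×2, aswT×2, aswt×2
AaSsWwTT gametes: ASWT×2, ASwT×2, AsWT×2, AswT×2, aSWT×2, aSwT×2, asWT×2, aswT×2
AaSswwTt×AaSsWwTT grid (16·16=256): AASSWwTT=4 AASSWwTt=4 AASSwwTT=4 AASSwwTt=4 AASsWwTT=8 AASsWwTt=8 AASswwTT=8 AASswwTt=8 AAssWwTT=4 AAssWwTt=4 AAsswwTT=4 AAsswwTt=4 AaSSWwTT=8 AaSSWwTt=8 AaSSwwTT=8 AaSSwwTt=8 AaSsWwTT=16 AaSsWwTt=16 AaSswwTT=16 AaSswwTt=16 AassWwTT=8 AassWwTt=8 AasswwTT=8 AasswwTt=8 aaSSWwTT=4 aaSSWwTt=4 aaSSwwTT=4 aaSSwwTt=4 aaSsWwTT=8 aaSsWwTt=8 aaSswwTT=8 aaSswwTt=8 aassWwTT=4 aassWwTt=4 aasswwTT=4 aasswwTt=4
AASSWwTt hits 4/256; gcd=4; 4÷4/256÷4 = 1/64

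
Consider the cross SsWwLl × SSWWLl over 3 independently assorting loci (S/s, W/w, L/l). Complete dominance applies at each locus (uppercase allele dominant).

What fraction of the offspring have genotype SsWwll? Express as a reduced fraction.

P(SsWwll) = 1/16

SsWwLl gametes: SWL×1, SWl×1, SwL×1, Swl×1, sWL×1, sWl×1, swL×1, swl×1
SSWWLl gametes: SWL×4, SWl×4
SsWwLl×SSWWLl grid (8·8=64): SSWWLL=4 SSWWLl=8 SSWWll=4 SSWwLL=4 SSWwLl=8 SSWwll=4 SsWWLL=4 SsWWLl=8 SsWWll=4 SsWwLL=4 SsWwLl=8 SsWwll=4
SsWwll hits 4/64; gcd=4; 4÷4/64÷4 = 1/16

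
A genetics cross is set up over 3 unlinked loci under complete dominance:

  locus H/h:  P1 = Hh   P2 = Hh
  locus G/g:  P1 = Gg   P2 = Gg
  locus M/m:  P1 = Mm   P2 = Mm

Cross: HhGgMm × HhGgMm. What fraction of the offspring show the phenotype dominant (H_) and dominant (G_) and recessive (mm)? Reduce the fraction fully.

HhGgMm gametes: HGM×1, HGm×1, HgM×1, Hgm×1, hGM×1, hGm×1, hgM×1, hgm×1
HhGgMm gametes: HGM×1, HGm×1, HgM×1, Hgm×1, hGM×1, hGm×1, hgM×1, hgm×1
HhGgMm×HhGgMm grid (8·8=64): HHGGMM=1 HHGGMm=2 HHGGmm=1 HHGgMM=2 HHGgMm=4 HHGgmm=2 HHggMM=1 HHggMm=2 HHggmm=1 HhGGMM=2 HhGGMm=4 HhGGmm=2 HhGgMM=4 HhGgMm=8 HhGgmm=4 HhggMM=2 HhggMm=4 Hhggmm=2 hhGGMM=1 hhGGMm=2 hhGGmm=1 hhGgMM=2 hhGgMm=4 hhGgmm=2 hhggMM=1 hhggMm=2 hhggmm=1
H_ G_ mm hits 9/64; gcd=1; 9÷1/64÷1 = 9/64

P(H_ G_ mm) = 9/64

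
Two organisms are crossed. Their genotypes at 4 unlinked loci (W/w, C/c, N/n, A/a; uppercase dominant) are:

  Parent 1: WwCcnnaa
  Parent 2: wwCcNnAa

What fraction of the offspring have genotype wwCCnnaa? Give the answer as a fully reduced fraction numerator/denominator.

WwCcnnaa gametes: WCna×4, Wcna×4, wCna×4, wcna×4
wwCcNnAa gametes: wCNA×2, wCNa×2, wCnA×2, wCna×2, wcNA×2, wcNa×2, wcnA×2, wcna×2
WwCcnnaa×wwCcNnAa grid (16·16=256): WwCCNnAa=8 WwCCNnaa=8 WwCCnnAa=8 WwCCnnaa=8 WwCcNnAa=16 WwCcNnaa=16 WwCcnnAa=16 WwCcnnaa=16 WwccNnAa=8 WwccNnaa=8 WwccnnAa=8 Wwccnnaa=8 wwCCNnAa=8 wwCCNnaa=8 wwCCnnAa=8 wwCCnnaa=8 wwCcNnAa=16 wwCcNnaa=16 wwCcnnAa=16 wwCcnnaa=16 wwccNnAa=8 wwccNnaa=8 wwccnnAa=8 wwccnnaa=8
wwCCnnaa hits 8/256; gcd=8; 8÷8/256÷8 = 1/32

P(wwCCnnaa) = 1/32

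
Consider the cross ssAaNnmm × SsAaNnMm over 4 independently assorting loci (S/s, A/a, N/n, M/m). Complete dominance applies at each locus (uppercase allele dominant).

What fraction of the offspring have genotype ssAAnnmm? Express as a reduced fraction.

ssAaNnmm gametes: sANm×4, sAnm×4, saNm×4, sanm×4
SsAaNnMm gametes: SANM×1, SANm×1, SAnM×1, SAnm×1, SaNM×1, SaNm×1, SanM×1, Sanm×1, sANM×1, sANm×1, sAnM×1, sAnm×1, saNM×1, saNm×1, sanM×1, sanm×1
ssAaNnmm×SsAaNnMm grid (16·16=256): SsAANNMm=4 SsAANNmm=4 SsAANnMm=8 SsAANnmm=8 SsAAnnMm=4 SsAAnnmm=4 SsAaNNMm=8 SsAaNNmm=8 SsAaNnMm=16 SsAaNnmm=16 SsAannMm=8 SsAannmm=8 SsaaNNMm=4 SsaaNNmm=4 SsaaNnMm=8 SsaaNnmm=8 SsaannMm=4 Ssaannmm=4 ssAANNMm=4 ssAANNmm=4 ssAANnMm=8 ssAANnmm=8 ssAAnnMm=4 ssAAnnmm=4 ssAaNNMm=8 ssAaNNmm=8 ssAaNnMm=16 ssAaNnmm=16 ssAannMm=8 ssAannmm=8 ssaaNNMm=4 ssaaNNmm=4 ssaaNnMm=8 ssaaNnmm=8 ssaannMm=4 ssaannmm=4
ssAAnnmm hits 4/256; gcd=4; 4÷4/256÷4 = 1/64

P(ssAAnnmm) = 1/64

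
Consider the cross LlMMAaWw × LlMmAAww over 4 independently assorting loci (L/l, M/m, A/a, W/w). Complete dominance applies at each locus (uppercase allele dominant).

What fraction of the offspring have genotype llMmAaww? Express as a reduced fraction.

LlMMAaWw gametes: LMAW×2, LMAw×2, LMaW×2, LMaw×2, lMAW×2, lMAw×2, lMaW×2, lMaw×2
LlMmAAww gametes: LMAw×4, LmAw×4, lMAw×4, lmAw×4
LlMMAaWw×LlMmAAww grid (16·16=256): LLMMAAWw=8 LLMMAAww=8 LLMMAaWw=8 LLMMAaww=8 LLMmAAWw=8 LLMmAAww=8 LLMmAaWw=8 LLMmAaww=8 LlMMAAWw=16 LlMMAAww=16 LlMMAaWw=16 LlMMAaww=16 LlMmAAWw=16 LlMmAAww=16 LlMmAaWw=16 LlMmAaww=16 llMMAAWw=8 llMMAAww=8 llMMAaWw=8 llMMAaww=8 llMmAAWw=8 llMmAAww=8 llMmAaWw=8 llMmAaww=8
llMmAaww hits 8/256; gcd=8; 8÷8/256÷8 = 1/32

P(llMmAaww) = 1/32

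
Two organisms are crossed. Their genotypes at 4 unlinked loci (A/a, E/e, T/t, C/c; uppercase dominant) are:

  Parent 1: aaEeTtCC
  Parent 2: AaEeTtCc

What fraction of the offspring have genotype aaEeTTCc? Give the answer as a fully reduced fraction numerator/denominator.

aaEeTtCC gametes: aETC×4, aEtC×4, aeTC×4, aetC×4
AaEeTtCc gametes: AETC×1, AETc×1, AEtC×1, AEtc×1, AeTC×1, AeTc×1, AetC×1, Aetc×1, aETC×1, aETc×1, aEtC×1, aEtc×1, aeTC×1, aeTc×1, aetC×1, aetc×1
aaEeTtCC×AaEeTtCc grid (16·16=256): AaEETTCC=4 AaEETTCc=4 AaEETtCC=8 AaEETtCc=8 AaEEttCC=4 AaEEttCc=4 AaEeTTCC=8 AaEeTTCc=8 AaEeTtCC=16 AaEeTtCc=16 AaEettCC=8 AaEettCc=8 AaeeTTCC=4 AaeeTTCc=4 AaeeTtCC=8 AaeeTtCc=8 AaeettCC=4 AaeettCc=4 aaEETTCC=4 aaEETTCc=4 aaEETtCC=8 aaEETtCc=8 aaEEttCC=4 aaEEttCc=4 aaEeTTCC=8 aaEeTTCc=8 aaEeTtCC=16 aaEeTtCc=16 aaEettCC=8 aaEettCc=8 aaeeTTCC=4 aaeeTTCc=4 aaeeTtCC=8 aaeeTtCc=8 aaeettCC=4 aaeettCc=4
aaEeTTCc hits 8/256; gcd=8; 8÷8/256÷8 = 1/32

P(aaEeTTCc) = 1/32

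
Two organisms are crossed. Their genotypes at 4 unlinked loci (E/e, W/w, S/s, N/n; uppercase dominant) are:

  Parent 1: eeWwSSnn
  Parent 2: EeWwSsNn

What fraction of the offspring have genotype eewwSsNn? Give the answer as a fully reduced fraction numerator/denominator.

eeWwSSnn gametes: eWSn×8, ewSn×8
EeWwSsNn gametes: EWSN×1, EWSn×1, EWsN×1, EWsn×1, EwSN×1, EwSn×1, EwsN×1, Ewsn×1, eWSN×1, eWSn×1, eWsN×1, eWsn×1, ewSN×1, ewSn×1, ewsN×1, ewsn×1
eeWwSSnn×EeWwSsNn grid (16·16=256): EeWWSSNn=8 EeWWSSnn=8 EeWWSsNn=8 EeWWSsnn=8 EeWwSSNn=16 EeWwSSnn=16 EeWwSsNn=16 EeWwSsnn=16 EewwSSNn=8 EewwSSnn=8 EewwSsNn=8 EewwSsnn=8 eeWWSSNn=8 eeWWSSnn=8 eeWWSsNn=8 eeWWSsnn=8 eeWwSSNn=16 eeWwSSnn=16 eeWwSsNn=16 eeWwSsnn=16 eewwSSNn=8 eewwSSnn=8 eewwSsNn=8 eewwSsnn=8
eewwSsNn hits 8/256; gcd=8; 8÷8/256÷8 = 1/32

P(eewwSsNn) = 1/32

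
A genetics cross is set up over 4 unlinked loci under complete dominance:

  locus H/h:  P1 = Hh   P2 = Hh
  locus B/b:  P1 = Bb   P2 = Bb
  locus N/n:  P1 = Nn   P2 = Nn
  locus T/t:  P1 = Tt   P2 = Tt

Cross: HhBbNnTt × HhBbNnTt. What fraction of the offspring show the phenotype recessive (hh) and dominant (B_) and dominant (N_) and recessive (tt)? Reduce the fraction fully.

HhBbNnTt gametes: HBNT×1, HBNt×1, HBnT×1, HBnt×1, HbNT×1, HbNt×1, HbnT×1, Hbnt×1, hBNT×1, hBNt×1, hBnT×1, hBnt×1, hbNT×1, hbNt×1, hbnT×1, hbnt×1
HhBbNnTt gametes: HBNT×1, HBNt×1, HBnT×1, HBnt×1, HbNT×1, HbNt×1, HbnT×1, Hbnt×1, hBNT×1, hBNt×1, hBnT×1, hBnt×1, hbNT×1, hbNt×1, hbnT×1, hbnt×1
HhBbNnTt×HhBbNnTt grid (16·16=256): HHBBNNTT=1 HHBBNNTt=2 HHBBNNtt=1 HHBBNnTT=2 HHBBNnTt=4 HHBBNntt=2 HHBBnnTT=1 HHBBnnTt=2 HHBBnntt=1 HHBbNNTT=2 HHBbNNTt=4 HHBbNNtt=2 HHBbNnTT=4 HHBbNnTt=8 HHBbNntt=4 HHBbnnTT=2 HHBbnnTt=4 HHBbnntt=2 HHbbNNTT=1 HHbbNNTt=2 HHbbNNtt=1 HHbbNnTT=2 HHbbNnTt=4 HHbbNntt=2 HHbbnnTT=1 HHbbnnTt=2 HHbbnntt=1 HhBBNNTT=2 HhBBNNTt=4 HhBBNNtt=2 HhBBNnTT=4 HhBBNnTt=8 HhBBNntt=4 HhBBnnTT=2 HhBBnnTt=4 HhBBnntt=2 HhBbNNTT=4 HhBbNNTt=8 HhBbNNtt=4 HhBbNnTT=8 HhBbNnTt=16 HhBbNntt=8 HhBbnnTT=4 HhBbnnTt=8 HhBbnntt=4 HhbbNNTT=2 HhbbNNTt=4 HhbbNNtt=2 HhbbNnTT=4 HhbbNnTt=8 HhbbNntt=4 HhbbnnTT=2 HhbbnnTt=4 Hhbbnntt=2 hhBBNNTT=1 hhBBNNTt=2 hhBBNNtt=1 hhBBNnTT=2 hhBBNnTt=4 hhBBNntt=2 hhBBnnTT=1 hhBBnnTt=2 hhBBnntt=1 hhBbNNTT=2 hhBbNNTt=4 hhBbNNtt=2 hhBbNnTT=4 hhBbNnTt=8 hhBbNntt=4 hhBbnnTT=2 hhBbnnTt=4 hhBbnntt=2 hhbbNNTT=1 hhbbNNTt=2 hhbbNNtt=1 hhbbNnTT=2 hhbbNnTt=4 hhbbNntt=2 hhbbnnTT=1 hhbbnnTt=2 hhbbnntt=1
hh B_ N_ tt hits 9/256; gcd=1; 9÷1/256÷1 = 9/256

P(hh B_ N_ tt) = 9/256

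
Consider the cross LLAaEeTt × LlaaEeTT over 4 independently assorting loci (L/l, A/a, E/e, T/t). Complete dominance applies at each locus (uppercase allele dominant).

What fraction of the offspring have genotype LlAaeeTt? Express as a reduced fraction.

P(LlAaeeTt) = 1/32

LLAaEeTt gametes: LAET×2, LAEt×2, LAeT×2, LAet×2, LaET×2, LaEt×2, LaeT×2, Laet×2
LlaaEeTT gametes: LaET×4, LaeT×4, laET×4, laeT×4
LLAaEeTt×LlaaEeTT grid (16·16=256): LLAaEETT=8 LLAaEETt=8 LLAaEeTT=16 LLAaEeTt=16 LLAaeeTT=8 LLAaeeTt=8 LLaaEETT=8 LLaaEETt=8 LLaaEeTT=16 LLaaEeTt=16 LLaaeeTT=8 LLaaeeTt=8 LlAaEETT=8 LlAaEETt=8 LlAaEeTT=16 LlAaEeTt=16 LlAaeeTT=8 LlAaeeTt=8 LlaaEETT=8 LlaaEETt=8 LlaaEeTT=16 LlaaEeTt=16 LlaaeeTT=8 LlaaeeTt=8
LlAaeeTt hits 8/256; gcd=8; 8÷8/256÷8 = 1/32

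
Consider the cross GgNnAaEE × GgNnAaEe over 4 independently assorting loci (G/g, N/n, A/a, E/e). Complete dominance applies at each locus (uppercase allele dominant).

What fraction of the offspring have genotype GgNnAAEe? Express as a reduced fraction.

GgNnAaEE gametes: GNAE×2, GNaE×2, GnAE×2, GnaE×2, gNAE×2, gNaE×2, gnAE×2, gnaE×2
GgNnAaEe gametes: GNAE×1, GNAe×1, GNaE×1, GNae×1, GnAE×1, GnAe×1, GnaE×1, Gnae×1, gNAE×1, gNAe×1, gNaE×1, gNae×1, gnAE×1, gnAe×1, gnaE×1, gnae×1
GgNnAaEE×GgNnAaEe grid (16·16=256): GGNNAAEE=2 GGNNAAEe=2 GGNNAaEE=4 GGNNAaEe=4 GGNNaaEE=2 GGNNaaEe=2 GGNnAAEE=4 GGNnAAEe=4 GGNnAaEE=8 GGNnAaEe=8 GGNnaaEE=4 GGNnaaEe=4 GGnnAAEE=2 GGnnAAEe=2 GGnnAaEE=4 GGnnAaEe=4 GGnnaaEE=2 GGnnaaEe=2 GgNNAAEE=4 GgNNAAEe=4 GgNNAaEE=8 GgNNAaEe=8 GgNNaaEE=4 GgNNaaEe=4 GgNnAAEE=8 GgNnAAEe=8 GgNnAaEE=16 GgNnAaEe=16 GgNnaaEE=8 GgNnaaEe=8 GgnnAAEE=4 GgnnAAEe=4 GgnnAaEE=8 GgnnAaEe=8 GgnnaaEE=4 GgnnaaEe=4 ggNNAAEE=2 ggNNAAEe=2 ggNNAaEE=4 ggNNAaEe=4 ggNNaaEE=2 ggNNaaEe=2 ggNnAAEE=4 ggNnAAEe=4 ggNnAaEE=8 ggNnAaEe=8 ggNnaaEE=4 ggNnaaEe=4 ggnnAAEE=2 ggnnAAEe=2 ggnnAaEE=4 ggnnAaEe=4 ggnnaaEE=2 ggnnaaEe=2
GgNnAAEe hits 8/256; gcd=8; 8÷8/256÷8 = 1/32

P(GgNnAAEe) = 1/32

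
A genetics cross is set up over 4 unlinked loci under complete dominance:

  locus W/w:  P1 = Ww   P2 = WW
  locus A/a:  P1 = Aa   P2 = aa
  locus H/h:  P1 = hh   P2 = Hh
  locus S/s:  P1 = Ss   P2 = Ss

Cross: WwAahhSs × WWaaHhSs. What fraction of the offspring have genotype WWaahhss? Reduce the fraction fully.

WwAahhSs gametes: WAhS×2, WAhs×2, WahS×2, Wahs×2, wAhS×2, wAhs×2, wahS×2, wahs×2
WWaaHhSs gametes: WaHS×4, WaHs×4, WahS×4, Wahs×4
WwAahhSs×WWaaHhSs grid (16·16=256): WWAaHhSS=8 WWAaHhSs=16 WWAaHhss=8 WWAahhSS=8 WWAahhSs=16 WWAahhss=8 WWaaHhSS=8 WWaaHhSs=16 WWaaHhss=8 WWaahhSS=8 WWaahhSs=16 WWaahhss=8 WwAaHhSS=8 WwAaHhSs=16 WwAaHhss=8 WwAahhSS=8 WwAahhSs=16 WwAahhss=8 WwaaHhSS=8 WwaaHhSs=16 WwaaHhss=8 WwaahhSS=8 WwaahhSs=16 Wwaahhss=8
WWaahhss hits 8/256; gcd=8; 8÷8/256÷8 = 1/32

P(WWaahhss) = 1/32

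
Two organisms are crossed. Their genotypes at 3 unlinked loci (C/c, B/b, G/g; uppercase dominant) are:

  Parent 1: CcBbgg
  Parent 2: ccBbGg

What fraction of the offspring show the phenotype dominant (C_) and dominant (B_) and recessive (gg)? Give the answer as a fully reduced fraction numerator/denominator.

CcBbgg gametes: CBg×2, Cbg×2, cBg×2, cbg×2
ccBbGg gametes: cBG×2, cBg×2, cbG×2, cbg×2
CcBbgg×ccBbGg grid (8·8=64): CcBBGg=4 CcBBgg=4 CcBbGg=8 CcBbgg=8 CcbbGg=4 Ccbbgg=4 ccBBGg=4 ccBBgg=4 ccBbGg=8 ccBbgg=8 ccbbGg=4 ccbbgg=4
C_ B_ gg hits 12/64; gcd=4; 12÷4/64÷4 = 3/16

P(C_ B_ gg) = 3/16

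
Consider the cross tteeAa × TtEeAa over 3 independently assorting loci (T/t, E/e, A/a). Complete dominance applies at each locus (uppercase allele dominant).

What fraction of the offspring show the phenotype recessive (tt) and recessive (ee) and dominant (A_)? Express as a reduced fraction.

P(tt ee A_) = 3/16

tteeAa gametes: teA×4, tea×4
TtEeAa gametes: TEA×1, TEa×1, TeA×1, Tea×1, tEA×1, tEa×1, teA×1, tea×1
tteeAa×TtEeAa grid (8·8=64): TtEeAA=4 TtEeAa=8 TtEeaa=4 TteeAA=4 TteeAa=8 Tteeaa=4 ttEeAA=4 ttEeAa=8 ttEeaa=4 tteeAA=4 tteeAa=8 tteeaa=4
tt ee A_ hits 12/64; gcd=4; 12÷4/64÷4 = 3/16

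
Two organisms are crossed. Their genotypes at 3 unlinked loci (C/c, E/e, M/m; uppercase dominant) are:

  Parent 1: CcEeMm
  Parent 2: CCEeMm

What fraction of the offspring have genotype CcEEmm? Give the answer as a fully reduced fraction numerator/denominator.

P(CcEEmm) = 1/32

CcEeMm gametes: CEM×1, CEm×1, CeM×1, Cem×1, cEM×1, cEm×1, ceM×1, cem×1
CCEeMm gametes: CEM×2, CEm×2, CeM×2, Cem×2
CcEeMm×CCEeMm grid (8·8=64): CCEEMM=2 CCEEMm=4 CCEEmm=2 CCEeMM=4 CCEeMm=8 CCEemm=4 CCeeMM=2 CCeeMm=4 CCeemm=2 CcEEMM=2 CcEEMm=4 CcEEmm=2 CcEeMM=4 CcEeMm=8 CcEemm=4 CceeMM=2 CceeMm=4 Cceemm=2
CcEEmm hits 2/64; gcd=2; 2÷2/64÷2 = 1/32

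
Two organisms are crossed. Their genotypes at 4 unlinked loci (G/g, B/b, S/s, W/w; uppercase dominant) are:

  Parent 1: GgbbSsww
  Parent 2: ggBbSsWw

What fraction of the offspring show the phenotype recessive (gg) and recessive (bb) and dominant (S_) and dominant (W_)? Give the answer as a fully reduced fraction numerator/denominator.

GgbbSsww gametes: GbSw×4, Gbsw×4, gbSw×4, gbsw×4
ggBbSsWw gametes: gBSW×2, gBSw×2, gBsW×2, gBsw×2, gbSW×2, gbSw×2, gbsW×2, gbsw×2
GgbbSsww×ggBbSsWw grid (16·16=256): GgBbSSWw=8 GgBbSSww=8 GgBbSsWw=16 GgBbSsww=16 GgBbssWw=8 GgBbssww=8 GgbbSSWw=8 GgbbSSww=8 GgbbSsWw=16 GgbbSsww=16 GgbbssWw=8 Ggbbssww=8 ggBbSSWw=8 ggBbSSww=8 ggBbSsWw=16 ggBbSsww=16 ggBbssWw=8 ggBbssww=8 ggbbSSWw=8 ggbbSSww=8 ggbbSsWw=16 ggbbSsww=16 ggbbssWw=8 ggbbssww=8
gg bb S_ W_ hits 24/256; gcd=8; 24÷8/256÷8 = 3/32

P(gg bb S_ W_) = 3/32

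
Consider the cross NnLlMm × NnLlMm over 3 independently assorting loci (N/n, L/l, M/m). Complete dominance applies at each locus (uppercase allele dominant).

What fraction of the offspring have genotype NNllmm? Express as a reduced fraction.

NnLlMm gametes: NLM×1, NLm×1, NlM×1, Nlm×1, nLM×1, nLm×1, nlM×1, nlm×1
NnLlMm gametes: NLM×1, NLm×1, NlM×1, Nlm×1, nLM×1, nLm×1, nlM×1, nlm×1
NnLlMm×NnLlMm grid (8·8=64): NNLLMM=1 NNLLMm=2 NNLLmm=1 NNLlMM=2 NNLlMm=4 NNLlmm=2 NNllMM=1 NNllMm=2 NNllmm=1 NnLLMM=2 NnLLMm=4 NnLLmm=2 NnLlMM=4 NnLlMm=8 NnLlmm=4 NnllMM=2 NnllMm=4 Nnllmm=2 nnLLMM=1 nnLLMm=2 nnLLmm=1 nnLlMM=2 nnLlMm=4 nnLlmm=2 nnllMM=1 nnllMm=2 nnllmm=1
NNllmm hits 1/64; gcd=1; 1÷1/64÷1 = 1/64

P(NNllmm) = 1/64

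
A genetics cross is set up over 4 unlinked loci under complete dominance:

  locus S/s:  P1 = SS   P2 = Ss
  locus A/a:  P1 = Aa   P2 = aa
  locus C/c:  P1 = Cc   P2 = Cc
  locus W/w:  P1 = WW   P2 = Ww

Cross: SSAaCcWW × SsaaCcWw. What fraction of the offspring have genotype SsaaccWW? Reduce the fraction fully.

P(SsaaccWW) = 1/32

SSAaCcWW gametes: SACW×4, SAcW×4, SaCW×4, SacW×4
SsaaCcWw gametes: SaCW×2, SaCw×2, SacW×2, Sacw×2, saCW×2, saCw×2, sacW×2, sacw×2
SSAaCcWW×SsaaCcWw grid (16·16=256): SSAaCCWW=8 SSAaCCWw=8 SSAaCcWW=16 SSAaCcWw=16 SSAaccWW=8 SSAaccWw=8 SSaaCCWW=8 SSaaCCWw=8 SSaaCcWW=16 SSaaCcWw=16 SSaaccWW=8 SSaaccWw=8 SsAaCCWW=8 SsAaCCWw=8 SsAaCcWW=16 SsAaCcWw=16 SsAaccWW=8 SsAaccWw=8 SsaaCCWW=8 SsaaCCWw=8 SsaaCcWW=16 SsaaCcWw=16 SsaaccWW=8 SsaaccWw=8
SsaaccWW hits 8/256; gcd=8; 8÷8/256÷8 = 1/32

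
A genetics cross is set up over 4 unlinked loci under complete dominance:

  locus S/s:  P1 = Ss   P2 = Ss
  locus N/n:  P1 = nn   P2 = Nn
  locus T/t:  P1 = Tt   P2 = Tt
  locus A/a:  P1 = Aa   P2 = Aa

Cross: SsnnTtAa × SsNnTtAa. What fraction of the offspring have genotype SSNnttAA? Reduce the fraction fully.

P(SSNnttAA) = 1/128

SsnnTtAa gametes: SnTA×2, SnTa×2, SntA×2, Snta×2, snTA×2, snTa×2, sntA×2, snta×2
SsNnTtAa gametes: SNTA×1, SNTa×1, SNtA×1, SNta×1, SnTA×1, SnTa×1, SntA×1, Snta×1, sNTA×1, sNTa×1, sNtA×1, sNta×1, snTA×1, snTa×1, sntA×1, snta×1
SsnnTtAa×SsNnTtAa grid (16·16=256): SSNnTTAA=2 SSNnTTAa=4 SSNnTTaa=2 SSNnTtAA=4 SSNnTtAa=8 SSNnTtaa=4 SSNnttAA=2 SSNnttAa=4 SSNnttaa=2 SSnnTTAA=2 SSnnTTAa=4 SSnnTTaa=2 SSnnTtAA=4 SSnnTtAa=8 SSnnTtaa=4 SSnnttAA=2 SSnnttAa=4 SSnnttaa=2 SsNnTTAA=4 SsNnTTAa=8 SsNnTTaa=4 SsNnTtAA=8 SsNnTtAa=16 SsNnTtaa=8 SsNnttAA=4 SsNnttAa=8 SsNnttaa=4 SsnnTTAA=4 SsnnTTAa=8 SsnnTTaa=4 SsnnTtAA=8 SsnnTtAa=16 SsnnTtaa=8 SsnnttAA=4 SsnnttAa=8 Ssnnttaa=4 ssNnTTAA=2 ssNnTTAa=4 ssNnTTaa=2 ssNnTtAA=4 ssNnTtAa=8 ssNnTtaa=4 ssNnttAA=2 ssNnttAa=4 ssNnttaa=2 ssnnTTAA=2 ssnnTTAa=4 ssnnTTaa=2 ssnnTtAA=4 ssnnTtAa=8 ssnnTtaa=4 ssnnttAA=2 ssnnttAa=4 ssnnttaa=2
SSNnttAA hits 2/256; gcd=2; 2÷2/256÷2 = 1/128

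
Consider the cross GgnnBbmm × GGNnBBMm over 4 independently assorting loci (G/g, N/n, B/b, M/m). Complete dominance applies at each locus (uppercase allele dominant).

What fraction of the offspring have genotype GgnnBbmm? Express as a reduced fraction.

P(GgnnBbmm) = 1/16

GgnnBbmm gametes: GnBm×4, Gnbm×4, gnBm×4, gnbm×4
GGNnBBMm gametes: GNBM×4, GNBm×4, GnBM×4, GnBm×4
GgnnBbmm×GGNnBBMm grid (16·16=256): GGNnBBMm=16 GGNnBBmm=16 GGNnBbMm=16 GGNnBbmm=16 GGnnBBMm=16 GGnnBBmm=16 GGnnBbMm=16 GGnnBbmm=16 GgNnBBMm=16 GgNnBBmm=16 GgNnBbMm=16 GgNnBbmm=16 GgnnBBMm=16 GgnnBBmm=16 GgnnBbMm=16 GgnnBbmm=16
GgnnBbmm hits 16/256; gcd=16; 16÷16/256÷16 = 1/16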